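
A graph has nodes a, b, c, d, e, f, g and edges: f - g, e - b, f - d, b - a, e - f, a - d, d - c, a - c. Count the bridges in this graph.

1

The edges on the cycle e-b-a-c-d-f-e are not bridges since each lies on that cycle.
But removing f - g disconnects f from g — this is a bridge.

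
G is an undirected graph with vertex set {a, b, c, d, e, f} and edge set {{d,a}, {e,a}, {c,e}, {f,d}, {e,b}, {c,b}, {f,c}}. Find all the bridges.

none

The edges on the cycle f-c-e-a-d-f are not bridges since each lies on that cycle.
Every edge lies on some cycle, so there are no bridges.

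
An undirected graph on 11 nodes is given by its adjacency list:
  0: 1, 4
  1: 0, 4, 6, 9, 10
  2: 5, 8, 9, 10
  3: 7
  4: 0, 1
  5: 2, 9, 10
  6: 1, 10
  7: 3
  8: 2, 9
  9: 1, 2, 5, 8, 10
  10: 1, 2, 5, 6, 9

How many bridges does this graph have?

1

The edges on the cycle 1-0-4-1 are not bridges since each lies on that cycle.
But removing 7-3 disconnects 7 from 3 — this is a bridge.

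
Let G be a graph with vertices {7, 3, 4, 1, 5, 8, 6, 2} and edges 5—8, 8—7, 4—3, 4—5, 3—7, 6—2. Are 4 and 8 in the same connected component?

Yes

From 4 we can reach 3, 4, 5, 7, 8, which includes 8.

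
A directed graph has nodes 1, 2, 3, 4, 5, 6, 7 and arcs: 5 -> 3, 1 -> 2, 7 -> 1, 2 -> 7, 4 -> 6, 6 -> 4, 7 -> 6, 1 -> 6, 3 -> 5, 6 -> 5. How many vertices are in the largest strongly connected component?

{1, 2, 7} are all mutually reachable — one SCC of size 3.
{4, 6} are all mutually reachable — one SCC of size 2.
{3, 5} are all mutually reachable — one SCC of size 2.
The largest has 3 vertices.

3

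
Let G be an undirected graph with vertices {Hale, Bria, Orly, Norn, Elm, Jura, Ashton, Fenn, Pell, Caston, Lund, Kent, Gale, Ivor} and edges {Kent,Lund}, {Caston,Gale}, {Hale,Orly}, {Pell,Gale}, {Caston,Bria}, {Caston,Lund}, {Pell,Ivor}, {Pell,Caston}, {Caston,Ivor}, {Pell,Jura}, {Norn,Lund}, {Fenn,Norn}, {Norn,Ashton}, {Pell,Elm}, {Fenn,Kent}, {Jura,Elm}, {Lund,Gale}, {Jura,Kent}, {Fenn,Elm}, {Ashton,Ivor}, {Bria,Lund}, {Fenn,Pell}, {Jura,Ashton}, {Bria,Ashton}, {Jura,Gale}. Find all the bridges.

The edges on the cycle Fenn-Pell-Jura-Kent-Fenn are not bridges since each lies on that cycle.
But removing Hale—Orly disconnects Hale from Orly — this is a bridge.

Hale-Orly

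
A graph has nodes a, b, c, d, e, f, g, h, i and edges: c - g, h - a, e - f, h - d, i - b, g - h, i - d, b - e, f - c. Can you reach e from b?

From b we can reach a, b, c, d, e, f, g, h, i, which includes e.

Yes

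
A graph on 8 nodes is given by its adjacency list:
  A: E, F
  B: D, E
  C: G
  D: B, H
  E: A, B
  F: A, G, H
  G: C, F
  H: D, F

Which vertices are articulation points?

F, G

Removing F increases the component count from 1 to 2, so F is a cut vertex.
Removing G increases the component count from 1 to 2, so G is a cut vertex.
By contrast removing C leaves 1 component; it is not a cut vertex. No other vertex is a cut vertex either.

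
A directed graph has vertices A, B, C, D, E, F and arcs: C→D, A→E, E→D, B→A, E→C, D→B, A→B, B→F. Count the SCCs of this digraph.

2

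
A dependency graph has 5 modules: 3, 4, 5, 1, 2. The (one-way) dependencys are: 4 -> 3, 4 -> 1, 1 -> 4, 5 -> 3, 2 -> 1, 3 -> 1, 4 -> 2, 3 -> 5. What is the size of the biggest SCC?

{1, 2, 3, 4, 5} are all mutually reachable — one SCC of size 5.
The largest has 5 vertices.

5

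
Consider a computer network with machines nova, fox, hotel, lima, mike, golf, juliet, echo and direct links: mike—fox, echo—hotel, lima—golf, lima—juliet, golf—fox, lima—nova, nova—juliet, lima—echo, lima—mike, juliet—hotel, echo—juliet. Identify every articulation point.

Removing lima increases the component count from 1 to 2, so lima is a cut vertex.
By contrast removing echo leaves 1 component; it is not a cut vertex. No other vertex is a cut vertex either.

lima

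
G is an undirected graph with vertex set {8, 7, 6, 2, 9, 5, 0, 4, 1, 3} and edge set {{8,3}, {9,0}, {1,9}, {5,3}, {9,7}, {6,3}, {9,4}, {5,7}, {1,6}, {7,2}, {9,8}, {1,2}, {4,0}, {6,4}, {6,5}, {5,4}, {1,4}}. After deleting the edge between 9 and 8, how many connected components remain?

9 and 8 are still connected via 9-1-6-3-8, so the component count stays at 1.

1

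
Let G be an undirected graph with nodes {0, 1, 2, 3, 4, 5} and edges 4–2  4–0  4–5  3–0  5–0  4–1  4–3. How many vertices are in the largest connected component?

Starting from 0 we can reach 0, 1, 2, 3, 4, 5. That is one component of size 6.
The largest has 6 vertices.

6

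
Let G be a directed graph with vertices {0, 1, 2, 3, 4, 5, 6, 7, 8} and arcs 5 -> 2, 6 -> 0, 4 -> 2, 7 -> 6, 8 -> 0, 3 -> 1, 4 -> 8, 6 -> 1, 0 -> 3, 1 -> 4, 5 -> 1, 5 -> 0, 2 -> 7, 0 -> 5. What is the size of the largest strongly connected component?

9

{0, 1, 2, 3, 4, 5, 6, 7, 8} are all mutually reachable — one SCC of size 9.
The largest has 9 vertices.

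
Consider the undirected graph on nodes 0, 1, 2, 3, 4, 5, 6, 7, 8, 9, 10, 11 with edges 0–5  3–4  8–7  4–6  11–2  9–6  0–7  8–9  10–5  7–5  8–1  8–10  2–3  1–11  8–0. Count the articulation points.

Removing 8 increases the component count from 1 to 2, so 8 is a cut vertex.
By contrast removing 4 leaves 1 component; it is not a cut vertex. No other vertex is a cut vertex either.

1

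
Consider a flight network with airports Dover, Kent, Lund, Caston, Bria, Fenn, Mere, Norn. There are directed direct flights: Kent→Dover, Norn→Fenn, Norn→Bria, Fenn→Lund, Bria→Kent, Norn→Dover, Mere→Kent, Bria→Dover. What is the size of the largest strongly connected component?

1

{Mere} is an SCC by itself.
{Bria} is an SCC by itself.
{Kent} is an SCC by itself.
{Caston} is an SCC by itself.
{Norn} is an SCC by itself.
(and 3 more singleton SCCs)
The largest has 1 vertex.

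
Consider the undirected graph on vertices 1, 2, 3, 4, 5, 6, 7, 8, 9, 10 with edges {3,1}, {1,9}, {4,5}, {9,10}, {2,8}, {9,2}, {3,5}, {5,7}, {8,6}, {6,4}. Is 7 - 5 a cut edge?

Yes

Removing 7 - 5 leaves no path between 7 and 5: the component count goes from 1 to 2. So it is a bridge.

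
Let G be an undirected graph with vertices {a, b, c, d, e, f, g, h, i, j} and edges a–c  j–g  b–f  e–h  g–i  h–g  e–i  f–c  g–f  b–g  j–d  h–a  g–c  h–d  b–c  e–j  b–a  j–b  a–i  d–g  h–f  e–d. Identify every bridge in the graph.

none

The edges on the cycle e-h-f-b-j-e are not bridges since each lies on that cycle.
Every edge lies on some cycle, so there are no bridges.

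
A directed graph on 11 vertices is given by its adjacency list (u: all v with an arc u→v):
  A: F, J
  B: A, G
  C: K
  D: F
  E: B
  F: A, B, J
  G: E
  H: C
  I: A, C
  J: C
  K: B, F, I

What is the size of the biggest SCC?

9

{A, B, C, E, F, G, I, J, K} are all mutually reachable — one SCC of size 9.
{D} is an SCC by itself.
{H} is an SCC by itself.
The largest has 9 vertices.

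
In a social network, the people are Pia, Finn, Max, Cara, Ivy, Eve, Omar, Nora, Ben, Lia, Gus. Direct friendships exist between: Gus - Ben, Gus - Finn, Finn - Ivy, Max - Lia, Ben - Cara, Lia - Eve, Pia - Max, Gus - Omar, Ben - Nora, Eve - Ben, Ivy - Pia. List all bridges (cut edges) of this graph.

Ben-Cara, Ben-Nora, Gus-Omar

The edges on the cycle Gus-Finn-Ivy-Pia-Max-Lia-Eve-Ben-Gus are not bridges since each lies on that cycle.
But removing Nora - Ben disconnects Nora from Ben; removing Cara - Ben disconnects Cara from Ben; removing Gus - Omar disconnects Gus from Omar — these are bridges.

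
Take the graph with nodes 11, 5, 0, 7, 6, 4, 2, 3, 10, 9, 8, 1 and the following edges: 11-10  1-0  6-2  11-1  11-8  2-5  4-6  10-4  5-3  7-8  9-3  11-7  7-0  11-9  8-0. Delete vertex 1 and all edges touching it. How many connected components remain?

1

With 1 gone, the remaining components are: {0, 2, 3, 4, 5, 6, 7, 8, 9, 10, 11}.
That is 1 component.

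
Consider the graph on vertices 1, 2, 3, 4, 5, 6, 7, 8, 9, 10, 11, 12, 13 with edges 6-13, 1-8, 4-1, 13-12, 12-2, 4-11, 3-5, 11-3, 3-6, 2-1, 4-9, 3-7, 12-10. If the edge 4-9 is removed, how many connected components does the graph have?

Before removal there is 1 component.
4-9 is a bridge — removing it separates 4's side from 9's side.
After removal: 2 components.

2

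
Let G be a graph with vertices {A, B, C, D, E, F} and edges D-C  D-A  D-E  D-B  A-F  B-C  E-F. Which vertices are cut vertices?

Removing D increases the component count from 1 to 2, so D is a cut vertex.
By contrast removing C leaves 1 component; it is not a cut vertex. No other vertex is a cut vertex either.

D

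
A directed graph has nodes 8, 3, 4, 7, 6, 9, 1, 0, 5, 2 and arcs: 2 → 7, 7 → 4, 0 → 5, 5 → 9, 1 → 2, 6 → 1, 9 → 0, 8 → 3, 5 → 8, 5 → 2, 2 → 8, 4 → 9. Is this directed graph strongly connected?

No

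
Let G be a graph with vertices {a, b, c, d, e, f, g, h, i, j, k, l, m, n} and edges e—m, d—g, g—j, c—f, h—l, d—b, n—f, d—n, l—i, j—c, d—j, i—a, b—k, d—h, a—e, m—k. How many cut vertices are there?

1

Removing d increases the component count from 1 to 2, so d is a cut vertex.
By contrast removing n leaves 1 component; it is not a cut vertex. No other vertex is a cut vertex either.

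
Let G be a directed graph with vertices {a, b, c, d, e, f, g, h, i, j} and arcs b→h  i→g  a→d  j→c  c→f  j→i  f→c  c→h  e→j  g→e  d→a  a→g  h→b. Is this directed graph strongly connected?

No

There is no directed path from h to i, so the graph is not strongly connected.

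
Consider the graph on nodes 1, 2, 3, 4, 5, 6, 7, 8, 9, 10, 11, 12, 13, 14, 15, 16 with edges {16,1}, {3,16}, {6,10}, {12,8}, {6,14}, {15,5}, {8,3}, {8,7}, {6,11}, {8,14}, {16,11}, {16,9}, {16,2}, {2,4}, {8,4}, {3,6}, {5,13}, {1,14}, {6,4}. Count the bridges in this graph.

The edges on the cycle 8-3-16-2-4-8 are not bridges since each lies on that cycle.
But removing 8–7 disconnects 8 from 7; removing 10–6 disconnects 10 from 6; removing 8–12 disconnects 8 from 12; removing 15–5 disconnects 15 from 5 — these are bridges.
In total 6 edges are bridges.

6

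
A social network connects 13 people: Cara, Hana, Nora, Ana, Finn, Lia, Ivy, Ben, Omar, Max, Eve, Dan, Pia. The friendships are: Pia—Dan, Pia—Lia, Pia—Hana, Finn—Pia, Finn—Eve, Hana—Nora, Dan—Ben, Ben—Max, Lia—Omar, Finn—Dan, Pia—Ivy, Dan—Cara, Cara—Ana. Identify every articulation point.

Ben, Dan, Lia, Pia, Cara, Finn, Hana

Removing Ben increases the component count from 1 to 2, so Ben is a cut vertex.
Removing Dan increases the component count from 1 to 3, so Dan is a cut vertex.
Removing Lia increases the component count from 1 to 2, so Lia is a cut vertex.
Likewise Pia, Cara, Finn, Hana are cut vertices.
By contrast removing Max leaves 1 component; it is not a cut vertex. No other vertex is a cut vertex either.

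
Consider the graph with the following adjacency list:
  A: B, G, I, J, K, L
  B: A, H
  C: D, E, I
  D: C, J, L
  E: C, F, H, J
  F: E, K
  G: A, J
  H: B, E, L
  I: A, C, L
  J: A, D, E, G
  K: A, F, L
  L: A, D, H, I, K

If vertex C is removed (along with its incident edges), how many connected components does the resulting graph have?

With C gone, the remaining components are: {A, B, D, E, F, G, H, I, J, K, L}.
That is 1 component.

1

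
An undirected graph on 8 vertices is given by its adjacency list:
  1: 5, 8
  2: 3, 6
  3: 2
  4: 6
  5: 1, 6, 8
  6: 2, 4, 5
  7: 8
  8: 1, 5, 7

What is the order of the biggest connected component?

8

Starting from 1 we can reach 1, 2, 3, 4, 5, 6, 7, 8. That is one component of size 8.
The largest has 8 vertices.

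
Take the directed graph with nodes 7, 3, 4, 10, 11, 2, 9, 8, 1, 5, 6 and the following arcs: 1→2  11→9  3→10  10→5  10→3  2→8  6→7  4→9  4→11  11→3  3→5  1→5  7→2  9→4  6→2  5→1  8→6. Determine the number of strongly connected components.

4

{2, 6, 7, 8} are all mutually reachable — one SCC of size 4.
{4, 9, 11} are all mutually reachable — one SCC of size 3.
{1, 5} are all mutually reachable — one SCC of size 2.
{3, 10} are all mutually reachable — one SCC of size 2.
That gives 4 strongly connected components.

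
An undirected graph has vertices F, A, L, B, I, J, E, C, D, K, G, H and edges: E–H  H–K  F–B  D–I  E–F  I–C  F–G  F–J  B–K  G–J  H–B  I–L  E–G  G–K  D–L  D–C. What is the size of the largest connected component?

7

A is isolated — a component by itself.
Starting from C we can reach C, D, I, L. That is one component of size 4.
Starting from B we can reach B, E, F, G, H, J, K. That is one component of size 7.
The largest has 7 vertices.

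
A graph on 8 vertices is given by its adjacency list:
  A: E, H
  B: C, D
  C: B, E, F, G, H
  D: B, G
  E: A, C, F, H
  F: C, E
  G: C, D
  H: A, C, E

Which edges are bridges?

none

The edges on the cycle C-G-D-B-C are not bridges since each lies on that cycle.
Every edge lies on some cycle, so there are no bridges.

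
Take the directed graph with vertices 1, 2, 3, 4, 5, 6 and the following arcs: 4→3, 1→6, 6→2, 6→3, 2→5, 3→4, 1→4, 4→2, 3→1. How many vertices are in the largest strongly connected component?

{1, 3, 4, 6} are all mutually reachable — one SCC of size 4.
{5} is an SCC by itself.
{2} is an SCC by itself.
The largest has 4 vertices.

4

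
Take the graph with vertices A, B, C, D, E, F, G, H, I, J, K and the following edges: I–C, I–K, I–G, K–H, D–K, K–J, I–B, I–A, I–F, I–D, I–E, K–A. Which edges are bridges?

B-I, C-I, E-I, F-I, G-I, H-K, J-K

The edges on the cycle I-D-K-I are not bridges since each lies on that cycle.
But removing E–I disconnects E from I; removing G–I disconnects G from I; removing K–J disconnects K from J; removing K–H disconnects K from H — these are bridges.
In total 7 edges are bridges.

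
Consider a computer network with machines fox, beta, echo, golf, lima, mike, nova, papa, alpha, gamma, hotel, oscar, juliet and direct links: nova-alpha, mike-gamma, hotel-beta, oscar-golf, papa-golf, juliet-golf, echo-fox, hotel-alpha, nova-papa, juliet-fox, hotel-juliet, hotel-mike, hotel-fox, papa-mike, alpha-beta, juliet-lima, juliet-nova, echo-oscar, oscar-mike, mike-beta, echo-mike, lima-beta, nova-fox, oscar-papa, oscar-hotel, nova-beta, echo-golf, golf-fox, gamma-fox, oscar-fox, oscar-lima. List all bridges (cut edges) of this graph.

The edges on the cycle hotel-juliet-nova-alpha-hotel are not bridges since each lies on that cycle.
Every edge lies on some cycle, so there are no bridges.

none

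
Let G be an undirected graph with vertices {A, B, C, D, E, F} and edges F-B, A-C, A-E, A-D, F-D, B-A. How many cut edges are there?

The edges on the cycle F-B-A-D-F are not bridges since each lies on that cycle.
But removing A-C disconnects A from C; removing A-E disconnects A from E — these are bridges.
That makes 2 bridges.

2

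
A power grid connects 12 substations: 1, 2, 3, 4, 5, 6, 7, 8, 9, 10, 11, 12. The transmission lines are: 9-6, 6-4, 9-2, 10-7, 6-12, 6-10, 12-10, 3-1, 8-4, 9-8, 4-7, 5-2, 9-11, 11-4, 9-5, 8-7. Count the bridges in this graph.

1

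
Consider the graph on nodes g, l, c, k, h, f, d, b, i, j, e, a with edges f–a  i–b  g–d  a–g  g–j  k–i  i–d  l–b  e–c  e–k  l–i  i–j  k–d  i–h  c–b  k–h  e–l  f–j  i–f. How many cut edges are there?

The edges on the cycle e-c-b-l-e are not bridges since each lies on that cycle.
Every edge lies on some cycle, so there are no bridges.

0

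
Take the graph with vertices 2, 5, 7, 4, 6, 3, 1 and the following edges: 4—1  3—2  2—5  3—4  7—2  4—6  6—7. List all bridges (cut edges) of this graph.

1-4, 2-5

The edges on the cycle 3-4-6-7-2-3 are not bridges since each lies on that cycle.
But removing 4—1 disconnects 4 from 1; removing 2—5 disconnects 2 from 5 — these are bridges.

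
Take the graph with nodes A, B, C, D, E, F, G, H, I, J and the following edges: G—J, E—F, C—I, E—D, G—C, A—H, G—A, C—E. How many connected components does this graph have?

2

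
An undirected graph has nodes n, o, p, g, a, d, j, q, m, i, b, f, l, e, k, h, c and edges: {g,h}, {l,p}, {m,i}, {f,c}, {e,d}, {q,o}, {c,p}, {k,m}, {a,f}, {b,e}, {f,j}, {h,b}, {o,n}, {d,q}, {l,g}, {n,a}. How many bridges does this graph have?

3

The edges on the cycle l-g-h-b-e-d-q-o-n-a-f-c-p-l are not bridges since each lies on that cycle.
But removing k—m disconnects k from m; removing f—j disconnects f from j; removing i—m disconnects i from m — these are bridges.
That makes 3 bridges.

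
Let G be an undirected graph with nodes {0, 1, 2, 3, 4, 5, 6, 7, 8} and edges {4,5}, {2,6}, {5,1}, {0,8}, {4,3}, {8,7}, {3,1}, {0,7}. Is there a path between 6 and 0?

The component containing 6 is {2, 6}, and 0 is not in it.

No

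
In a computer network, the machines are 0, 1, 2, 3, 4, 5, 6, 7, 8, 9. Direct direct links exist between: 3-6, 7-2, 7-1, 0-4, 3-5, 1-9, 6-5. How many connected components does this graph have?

4

8 is isolated — a component by itself.
Starting from 0 we can reach 0, 4. That is one component of size 2.
Starting from 3 we can reach 3, 5, 6. That is one component of size 3.
Starting from 1 we can reach 1, 2, 7, 9. That is one component of size 4.
Total: 4 components.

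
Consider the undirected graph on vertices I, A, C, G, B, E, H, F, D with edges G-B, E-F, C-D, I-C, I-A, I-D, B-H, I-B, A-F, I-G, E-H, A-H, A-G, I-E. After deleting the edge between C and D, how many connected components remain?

1

C and D are still connected via C-I-D, so the component count stays at 1.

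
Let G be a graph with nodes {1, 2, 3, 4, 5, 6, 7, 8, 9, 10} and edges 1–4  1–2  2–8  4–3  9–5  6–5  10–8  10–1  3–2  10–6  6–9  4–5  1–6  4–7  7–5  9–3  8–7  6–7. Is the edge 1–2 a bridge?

After removing 1–2, the path 1-4-3-2 still connects them, so the edge is not a bridge.

No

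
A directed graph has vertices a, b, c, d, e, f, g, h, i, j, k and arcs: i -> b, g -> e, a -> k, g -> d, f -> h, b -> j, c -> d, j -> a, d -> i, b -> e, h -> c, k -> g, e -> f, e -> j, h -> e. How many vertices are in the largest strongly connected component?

{a, b, c, d, e, f, g, h, i, j, k} are all mutually reachable — one SCC of size 11.
The largest has 11 vertices.

11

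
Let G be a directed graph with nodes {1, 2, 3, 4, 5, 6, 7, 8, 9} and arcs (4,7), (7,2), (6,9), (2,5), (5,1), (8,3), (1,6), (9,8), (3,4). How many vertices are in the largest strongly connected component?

{1, 2, 3, 4, 5, 6, 7, 8, 9} are all mutually reachable — one SCC of size 9.
The largest has 9 vertices.

9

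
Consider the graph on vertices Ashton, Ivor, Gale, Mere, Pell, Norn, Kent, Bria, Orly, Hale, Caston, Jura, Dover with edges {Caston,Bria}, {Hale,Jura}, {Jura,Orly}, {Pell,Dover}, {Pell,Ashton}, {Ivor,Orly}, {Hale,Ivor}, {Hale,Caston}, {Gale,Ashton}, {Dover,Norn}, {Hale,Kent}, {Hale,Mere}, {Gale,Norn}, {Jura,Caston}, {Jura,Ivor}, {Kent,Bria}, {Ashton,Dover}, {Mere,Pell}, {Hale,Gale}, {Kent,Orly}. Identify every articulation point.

Removing Hale increases the component count from 1 to 2, so Hale is a cut vertex.
By contrast removing Mere leaves 1 component; it is not a cut vertex. No other vertex is a cut vertex either.

Hale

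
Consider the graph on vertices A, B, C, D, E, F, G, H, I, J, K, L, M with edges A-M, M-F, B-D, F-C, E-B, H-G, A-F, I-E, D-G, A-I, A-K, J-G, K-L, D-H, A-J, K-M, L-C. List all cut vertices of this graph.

Removing A increases the component count from 1 to 2, so A is a cut vertex.
By contrast removing K leaves 1 component; it is not a cut vertex. No other vertex is a cut vertex either.

A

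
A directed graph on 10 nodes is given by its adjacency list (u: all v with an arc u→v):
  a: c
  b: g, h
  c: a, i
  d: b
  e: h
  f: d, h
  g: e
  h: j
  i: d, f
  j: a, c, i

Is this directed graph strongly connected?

Yes

From d we can reach every vertex (a, b, c, d, e, f, g, h, i, j), and every vertex can reach d (a, b, c, d, e, f, g, h, i, j). So the whole graph is one strongly connected component.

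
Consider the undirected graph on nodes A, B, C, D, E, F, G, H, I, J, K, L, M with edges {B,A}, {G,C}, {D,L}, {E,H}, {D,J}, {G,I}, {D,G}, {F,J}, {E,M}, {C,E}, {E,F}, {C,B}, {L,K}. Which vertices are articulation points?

B, C, D, E, G, L

Removing B increases the component count from 1 to 2, so B is a cut vertex.
Removing C increases the component count from 1 to 2, so C is a cut vertex.
Removing D increases the component count from 1 to 2, so D is a cut vertex.
Likewise E, G, L are cut vertices.
By contrast removing H leaves 1 component; it is not a cut vertex. No other vertex is a cut vertex either.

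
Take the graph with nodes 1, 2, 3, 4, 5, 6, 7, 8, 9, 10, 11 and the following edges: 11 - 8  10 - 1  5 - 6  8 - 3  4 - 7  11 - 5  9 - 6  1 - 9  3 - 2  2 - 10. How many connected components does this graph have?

2

Starting from 4 we can reach 4, 7. That is one component of size 2.
Starting from 1 we can reach 1, 2, 3, 5, 6, 8, 9, 10, 11. That is one component of size 9.
Total: 2 components.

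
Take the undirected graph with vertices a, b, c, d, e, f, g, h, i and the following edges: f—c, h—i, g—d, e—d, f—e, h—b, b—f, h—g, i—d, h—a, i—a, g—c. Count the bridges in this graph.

0

The edges on the cycle h-b-f-e-d-i-h are not bridges since each lies on that cycle.
Every edge lies on some cycle, so there are no bridges.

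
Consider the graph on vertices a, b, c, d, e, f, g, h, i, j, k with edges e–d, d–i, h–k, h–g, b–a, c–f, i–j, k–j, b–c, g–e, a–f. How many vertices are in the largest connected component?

7

Starting from a we can reach a, b, c, f. That is one component of size 4.
Starting from d we can reach d, e, g, h, i, j, k. That is one component of size 7.
The largest has 7 vertices.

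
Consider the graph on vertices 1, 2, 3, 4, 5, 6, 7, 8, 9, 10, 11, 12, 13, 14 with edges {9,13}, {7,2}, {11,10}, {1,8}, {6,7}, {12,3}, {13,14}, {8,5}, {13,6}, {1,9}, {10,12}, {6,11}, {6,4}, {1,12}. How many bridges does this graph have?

7

The edges on the cycle 1-9-13-6-11-10-12-1 are not bridges since each lies on that cycle.
But removing 8 - 5 disconnects 8 from 5; removing 4 - 6 disconnects 4 from 6; removing 6 - 7 disconnects 6 from 7; removing 7 - 2 disconnects 7 from 2 — these are bridges.
In total 7 edges are bridges.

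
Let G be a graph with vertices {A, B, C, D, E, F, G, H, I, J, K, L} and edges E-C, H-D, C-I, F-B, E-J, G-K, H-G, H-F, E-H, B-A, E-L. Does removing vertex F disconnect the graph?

Yes

Deleting F raises the number of components from 1 to 2, so F is a cut vertex.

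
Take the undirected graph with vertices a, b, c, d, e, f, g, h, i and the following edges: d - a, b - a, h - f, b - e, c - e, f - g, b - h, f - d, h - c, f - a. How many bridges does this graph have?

The edges on the cycle b-h-f-d-a-b are not bridges since each lies on that cycle.
But removing f - g disconnects f from g — this is a bridge.

1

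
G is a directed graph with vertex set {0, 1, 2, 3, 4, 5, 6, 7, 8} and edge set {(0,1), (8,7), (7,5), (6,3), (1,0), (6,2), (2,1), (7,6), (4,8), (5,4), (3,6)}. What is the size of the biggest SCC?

4

{4, 5, 7, 8} are all mutually reachable — one SCC of size 4.
{3, 6} are all mutually reachable — one SCC of size 2.
{0, 1} are all mutually reachable — one SCC of size 2.
{2} is an SCC by itself.
The largest has 4 vertices.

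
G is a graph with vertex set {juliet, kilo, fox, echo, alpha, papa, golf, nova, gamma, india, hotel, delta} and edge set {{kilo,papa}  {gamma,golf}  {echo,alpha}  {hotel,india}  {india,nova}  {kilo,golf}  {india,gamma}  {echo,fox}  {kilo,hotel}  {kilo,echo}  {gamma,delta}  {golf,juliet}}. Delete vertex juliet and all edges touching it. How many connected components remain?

With juliet gone, the remaining components are: {fox, echo, golf, kilo, nova, papa, alpha, delta, gamma, hotel, india}.
That is 1 component.

1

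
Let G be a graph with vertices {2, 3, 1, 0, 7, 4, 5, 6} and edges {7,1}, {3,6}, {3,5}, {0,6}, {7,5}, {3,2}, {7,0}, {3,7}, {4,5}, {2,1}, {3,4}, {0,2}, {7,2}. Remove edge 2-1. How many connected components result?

1

2 and 1 are still connected via 2-7-1, so the component count stays at 1.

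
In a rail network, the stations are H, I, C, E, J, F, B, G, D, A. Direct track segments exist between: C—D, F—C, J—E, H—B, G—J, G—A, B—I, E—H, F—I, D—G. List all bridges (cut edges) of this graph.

A-G

The edges on the cycle F-C-D-G-J-E-H-B-I-F are not bridges since each lies on that cycle.
But removing A—G disconnects A from G — this is a bridge.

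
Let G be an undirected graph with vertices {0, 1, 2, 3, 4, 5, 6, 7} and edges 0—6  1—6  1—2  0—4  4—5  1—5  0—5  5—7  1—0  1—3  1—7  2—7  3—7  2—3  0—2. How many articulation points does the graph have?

Removing 2, for instance, still leaves 1 component. No single vertex removal increases the component count — the graph has no articulation points.

0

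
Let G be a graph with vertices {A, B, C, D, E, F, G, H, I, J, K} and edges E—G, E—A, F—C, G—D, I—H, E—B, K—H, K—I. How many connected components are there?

4

J is isolated — a component by itself.
Starting from C we can reach C, F. That is one component of size 2.
Starting from H we can reach H, I, K. That is one component of size 3.
Starting from A we can reach A, B, D, E, G. That is one component of size 5.
Total: 4 components.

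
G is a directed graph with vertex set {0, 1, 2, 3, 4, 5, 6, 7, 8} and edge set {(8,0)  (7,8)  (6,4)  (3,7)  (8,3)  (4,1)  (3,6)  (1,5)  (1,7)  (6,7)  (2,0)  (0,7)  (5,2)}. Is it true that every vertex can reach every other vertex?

Yes

From 0 we can reach every vertex (0, 1, 2, 3, 4, 5, 6, 7, 8), and every vertex can reach 0 (0, 1, 2, 3, 4, 5, 6, 7, 8). So the whole graph is one strongly connected component.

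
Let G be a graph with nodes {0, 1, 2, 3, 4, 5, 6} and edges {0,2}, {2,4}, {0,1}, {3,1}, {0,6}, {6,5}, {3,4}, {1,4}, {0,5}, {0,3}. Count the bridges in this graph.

The edges on the cycle 0-6-5-0 are not bridges since each lies on that cycle.
Every edge lies on some cycle, so there are no bridges.

0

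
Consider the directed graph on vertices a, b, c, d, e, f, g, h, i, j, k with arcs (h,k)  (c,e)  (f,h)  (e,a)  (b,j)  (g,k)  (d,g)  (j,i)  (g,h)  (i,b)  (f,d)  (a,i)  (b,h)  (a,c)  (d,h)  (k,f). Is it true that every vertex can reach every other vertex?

No

There is no directed path from j to e, so the graph is not strongly connected.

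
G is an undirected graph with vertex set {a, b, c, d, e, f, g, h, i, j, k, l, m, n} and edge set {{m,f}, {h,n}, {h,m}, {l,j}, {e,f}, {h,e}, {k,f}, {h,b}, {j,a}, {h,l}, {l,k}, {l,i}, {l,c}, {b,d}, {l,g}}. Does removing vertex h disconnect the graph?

Yes

Deleting h raises the number of components from 1 to 3, so h is a cut vertex.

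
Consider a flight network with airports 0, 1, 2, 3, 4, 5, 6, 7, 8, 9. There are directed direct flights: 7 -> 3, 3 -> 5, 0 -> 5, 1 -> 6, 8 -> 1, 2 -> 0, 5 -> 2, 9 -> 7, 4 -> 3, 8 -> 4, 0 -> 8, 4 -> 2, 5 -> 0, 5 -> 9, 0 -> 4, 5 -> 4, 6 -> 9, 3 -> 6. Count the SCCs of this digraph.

1

{0, 1, 2, 3, 4, 5, 6, 7, 8, 9} are all mutually reachable — one SCC of size 10.
That gives 1 strongly connected component.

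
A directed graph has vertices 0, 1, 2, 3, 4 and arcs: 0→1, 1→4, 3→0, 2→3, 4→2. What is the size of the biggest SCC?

5

{0, 1, 2, 3, 4} are all mutually reachable — one SCC of size 5.
The largest has 5 vertices.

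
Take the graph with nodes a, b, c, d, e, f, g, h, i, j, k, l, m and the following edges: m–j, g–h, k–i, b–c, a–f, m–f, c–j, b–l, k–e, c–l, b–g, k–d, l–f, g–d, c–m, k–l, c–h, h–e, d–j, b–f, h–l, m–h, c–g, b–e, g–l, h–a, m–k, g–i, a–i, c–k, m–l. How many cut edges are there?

The edges on the cycle b-c-m-k-d-g-b are not bridges since each lies on that cycle.
Every edge lies on some cycle, so there are no bridges.

0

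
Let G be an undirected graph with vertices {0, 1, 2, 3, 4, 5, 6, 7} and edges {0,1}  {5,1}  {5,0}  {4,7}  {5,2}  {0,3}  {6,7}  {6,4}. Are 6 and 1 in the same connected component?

The component containing 6 is {4, 6, 7}, and 1 is not in it.

No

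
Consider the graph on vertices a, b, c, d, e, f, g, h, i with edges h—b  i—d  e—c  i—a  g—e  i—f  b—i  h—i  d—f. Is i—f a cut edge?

After removing i—f, the path i-d-f still connects them, so the edge is not a bridge.

No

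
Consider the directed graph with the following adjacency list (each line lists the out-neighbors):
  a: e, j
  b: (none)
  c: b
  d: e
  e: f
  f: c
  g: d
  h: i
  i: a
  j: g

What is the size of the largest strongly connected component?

1

{d} is an SCC by itself.
{c} is an SCC by itself.
{h} is an SCC by itself.
{g} is an SCC by itself.
{b} is an SCC by itself.
(and 5 more singleton SCCs)
The largest has 1 vertex.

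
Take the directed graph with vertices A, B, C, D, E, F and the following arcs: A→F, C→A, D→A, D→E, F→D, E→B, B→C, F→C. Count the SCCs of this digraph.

1

{A, B, C, D, E, F} are all mutually reachable — one SCC of size 6.
That gives 1 strongly connected component.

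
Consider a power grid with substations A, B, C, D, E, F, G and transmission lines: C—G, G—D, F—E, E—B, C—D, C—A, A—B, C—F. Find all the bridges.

The edges on the cycle C-G-D-C are not bridges since each lies on that cycle.
Every edge lies on some cycle, so there are no bridges.

none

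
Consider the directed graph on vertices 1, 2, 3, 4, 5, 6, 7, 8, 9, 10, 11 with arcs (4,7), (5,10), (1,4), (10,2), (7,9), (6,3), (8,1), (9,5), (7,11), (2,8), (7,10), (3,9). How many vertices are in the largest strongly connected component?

8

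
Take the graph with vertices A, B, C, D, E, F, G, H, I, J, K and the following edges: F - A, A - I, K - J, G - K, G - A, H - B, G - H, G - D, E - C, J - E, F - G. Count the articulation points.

Removing A increases the component count from 1 to 2, so A is a cut vertex.
Removing E increases the component count from 1 to 2, so E is a cut vertex.
Removing G increases the component count from 1 to 4, so G is a cut vertex.
Likewise H, J, K are cut vertices.
By contrast removing D leaves 1 component; it is not a cut vertex. No other vertex is a cut vertex either.

6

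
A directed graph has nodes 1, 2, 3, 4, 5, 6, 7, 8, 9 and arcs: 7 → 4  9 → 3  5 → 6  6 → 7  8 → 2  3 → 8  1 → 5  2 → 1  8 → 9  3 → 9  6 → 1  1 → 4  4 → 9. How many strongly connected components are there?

{1, 2, 3, 4, 5, 6, 7, 8, 9} are all mutually reachable — one SCC of size 9.
That gives 1 strongly connected component.

1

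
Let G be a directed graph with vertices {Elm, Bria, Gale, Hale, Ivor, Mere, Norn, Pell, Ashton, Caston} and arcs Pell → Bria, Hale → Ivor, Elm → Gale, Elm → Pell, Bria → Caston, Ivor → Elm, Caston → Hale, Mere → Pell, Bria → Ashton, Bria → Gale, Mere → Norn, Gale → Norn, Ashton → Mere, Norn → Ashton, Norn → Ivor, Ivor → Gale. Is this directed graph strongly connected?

From Ivor we can reach every vertex (Elm, Bria, Gale, Hale, Ivor, Mere, Norn, Pell, Ashton, Caston), and every vertex can reach Ivor (Elm, Bria, Gale, Hale, Ivor, Mere, Norn, Pell, Ashton, Caston). So the whole graph is one strongly connected component.

Yes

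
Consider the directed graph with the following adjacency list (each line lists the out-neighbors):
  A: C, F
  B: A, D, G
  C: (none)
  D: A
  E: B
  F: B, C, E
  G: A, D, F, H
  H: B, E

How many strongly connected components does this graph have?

2

{A, B, D, E, F, G, H} are all mutually reachable — one SCC of size 7.
{C} is an SCC by itself.
That gives 2 strongly connected components.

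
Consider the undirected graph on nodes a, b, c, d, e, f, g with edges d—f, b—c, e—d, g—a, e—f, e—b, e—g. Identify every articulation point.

Removing b increases the component count from 1 to 2, so b is a cut vertex.
Removing e increases the component count from 1 to 3, so e is a cut vertex.
Removing g increases the component count from 1 to 2, so g is a cut vertex.
By contrast removing a leaves 1 component; it is not a cut vertex. No other vertex is a cut vertex either.

b, e, g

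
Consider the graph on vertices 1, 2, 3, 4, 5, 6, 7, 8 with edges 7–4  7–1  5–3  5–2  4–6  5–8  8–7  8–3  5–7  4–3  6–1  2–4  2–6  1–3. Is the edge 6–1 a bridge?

No

After removing 6–1, the path 6-4-7-1 still connects them, so the edge is not a bridge.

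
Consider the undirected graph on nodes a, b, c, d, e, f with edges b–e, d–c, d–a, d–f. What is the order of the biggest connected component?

Starting from b we can reach b, e. That is one component of size 2.
Starting from a we can reach a, c, d, f. That is one component of size 4.
The largest has 4 vertices.

4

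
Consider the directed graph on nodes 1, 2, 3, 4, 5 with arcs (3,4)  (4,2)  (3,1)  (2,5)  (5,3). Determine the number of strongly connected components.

2

{2, 3, 4, 5} are all mutually reachable — one SCC of size 4.
{1} is an SCC by itself.
That gives 2 strongly connected components.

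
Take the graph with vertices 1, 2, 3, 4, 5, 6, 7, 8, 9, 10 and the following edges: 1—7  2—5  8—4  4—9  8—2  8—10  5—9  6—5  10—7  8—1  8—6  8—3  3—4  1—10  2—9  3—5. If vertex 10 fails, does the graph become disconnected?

No

Deleting 10 leaves 1 component (was 1) (its neighbors 1, 7, 8 remain connected to each other), so 10 is not a cut vertex.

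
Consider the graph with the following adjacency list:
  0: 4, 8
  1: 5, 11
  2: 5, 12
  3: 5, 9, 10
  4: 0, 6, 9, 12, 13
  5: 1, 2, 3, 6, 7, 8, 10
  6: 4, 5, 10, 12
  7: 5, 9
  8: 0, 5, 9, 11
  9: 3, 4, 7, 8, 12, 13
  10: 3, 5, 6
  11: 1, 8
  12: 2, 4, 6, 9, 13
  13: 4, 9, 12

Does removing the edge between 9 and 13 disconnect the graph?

After removing 9-13, the path 9-4-13 still connects them, so the edge is not a bridge.

No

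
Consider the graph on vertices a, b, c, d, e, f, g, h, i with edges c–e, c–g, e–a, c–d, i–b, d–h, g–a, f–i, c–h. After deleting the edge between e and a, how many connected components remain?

2

e and a are still connected via e-c-g-a, so the component count stays at 2.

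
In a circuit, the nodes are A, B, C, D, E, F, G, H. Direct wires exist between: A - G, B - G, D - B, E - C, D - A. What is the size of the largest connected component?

4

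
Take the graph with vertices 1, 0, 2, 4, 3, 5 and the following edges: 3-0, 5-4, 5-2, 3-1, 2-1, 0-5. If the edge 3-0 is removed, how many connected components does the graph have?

1

3 and 0 are still connected via 3-1-2-5-0, so the component count stays at 1.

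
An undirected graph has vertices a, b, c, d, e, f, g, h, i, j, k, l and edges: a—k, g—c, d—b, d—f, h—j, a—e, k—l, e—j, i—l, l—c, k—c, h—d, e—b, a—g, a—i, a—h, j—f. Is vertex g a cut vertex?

No

Deleting g leaves 1 component (was 1) (its neighbors a, c remain connected to each other), so g is not a cut vertex.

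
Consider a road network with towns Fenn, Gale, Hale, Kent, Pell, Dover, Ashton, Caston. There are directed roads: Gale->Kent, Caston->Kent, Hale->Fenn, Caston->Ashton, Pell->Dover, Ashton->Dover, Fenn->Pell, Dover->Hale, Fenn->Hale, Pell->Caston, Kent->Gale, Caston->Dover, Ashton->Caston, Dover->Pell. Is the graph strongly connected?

There is no directed path from Kent to Hale, so the graph is not strongly connected.

No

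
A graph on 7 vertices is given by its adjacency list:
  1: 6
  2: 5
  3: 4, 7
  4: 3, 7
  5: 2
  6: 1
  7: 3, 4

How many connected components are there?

3

Starting from 2 we can reach 2, 5. That is one component of size 2.
Starting from 1 we can reach 1, 6. That is one component of size 2.
Starting from 3 we can reach 3, 4, 7. That is one component of size 3.
Total: 3 components.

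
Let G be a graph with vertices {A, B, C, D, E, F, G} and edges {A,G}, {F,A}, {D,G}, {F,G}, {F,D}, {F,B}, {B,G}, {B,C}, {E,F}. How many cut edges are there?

2

The edges on the cycle F-B-G-D-F are not bridges since each lies on that cycle.
But removing B - C disconnects B from C; removing F - E disconnects F from E — these are bridges.
That makes 2 bridges.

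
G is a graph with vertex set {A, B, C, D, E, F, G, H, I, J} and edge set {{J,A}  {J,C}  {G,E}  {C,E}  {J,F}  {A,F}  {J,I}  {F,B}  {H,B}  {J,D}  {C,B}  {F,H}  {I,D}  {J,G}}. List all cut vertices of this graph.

Removing J increases the component count from 1 to 2, so J is a cut vertex.
By contrast removing A leaves 1 component; it is not a cut vertex. No other vertex is a cut vertex either.

J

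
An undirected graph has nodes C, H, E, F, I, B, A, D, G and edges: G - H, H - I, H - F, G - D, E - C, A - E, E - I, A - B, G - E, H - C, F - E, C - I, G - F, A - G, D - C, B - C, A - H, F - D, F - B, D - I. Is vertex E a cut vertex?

No

Deleting E leaves 1 component (was 1) (its neighbors A, C, F, G, I remain connected to each other), so E is not a cut vertex.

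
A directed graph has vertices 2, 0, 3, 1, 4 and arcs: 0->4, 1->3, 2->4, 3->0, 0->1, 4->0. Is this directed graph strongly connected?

No

There is no directed path from 0 to 2, so the graph is not strongly connected.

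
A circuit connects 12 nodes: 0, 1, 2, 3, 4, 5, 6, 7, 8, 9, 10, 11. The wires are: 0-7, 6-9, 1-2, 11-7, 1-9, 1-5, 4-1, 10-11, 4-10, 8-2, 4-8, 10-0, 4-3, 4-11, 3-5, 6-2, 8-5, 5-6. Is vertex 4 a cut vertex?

Yes

Deleting 4 raises the number of components from 1 to 2, so 4 is a cut vertex.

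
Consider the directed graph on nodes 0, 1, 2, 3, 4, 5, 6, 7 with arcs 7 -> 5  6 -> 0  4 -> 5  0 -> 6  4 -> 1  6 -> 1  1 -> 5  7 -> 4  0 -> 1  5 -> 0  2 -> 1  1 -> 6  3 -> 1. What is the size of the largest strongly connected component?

{0, 1, 5, 6} are all mutually reachable — one SCC of size 4.
{3} is an SCC by itself.
{4} is an SCC by itself.
{7} is an SCC by itself.
{2} is an SCC by itself.
The largest has 4 vertices.

4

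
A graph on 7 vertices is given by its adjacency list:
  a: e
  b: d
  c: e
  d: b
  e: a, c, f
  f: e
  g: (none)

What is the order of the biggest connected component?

g is isolated — a component by itself.
Starting from b we can reach b, d. That is one component of size 2.
Starting from a we can reach a, c, e, f. That is one component of size 4.
The largest has 4 vertices.

4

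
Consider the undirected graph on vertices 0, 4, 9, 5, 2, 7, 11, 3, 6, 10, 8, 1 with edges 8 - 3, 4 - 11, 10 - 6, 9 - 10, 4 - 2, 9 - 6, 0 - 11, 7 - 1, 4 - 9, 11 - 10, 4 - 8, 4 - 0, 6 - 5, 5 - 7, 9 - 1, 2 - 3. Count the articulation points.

Removing 4 increases the component count from 1 to 2, so 4 is a cut vertex.
By contrast removing 5 leaves 1 component; it is not a cut vertex. No other vertex is a cut vertex either.

1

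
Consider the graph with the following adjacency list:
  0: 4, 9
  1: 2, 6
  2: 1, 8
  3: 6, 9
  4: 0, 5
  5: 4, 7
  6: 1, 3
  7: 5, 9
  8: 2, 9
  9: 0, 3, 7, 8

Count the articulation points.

1

Removing 9 increases the component count from 1 to 2, so 9 is a cut vertex.
By contrast removing 7 leaves 1 component; it is not a cut vertex. No other vertex is a cut vertex either.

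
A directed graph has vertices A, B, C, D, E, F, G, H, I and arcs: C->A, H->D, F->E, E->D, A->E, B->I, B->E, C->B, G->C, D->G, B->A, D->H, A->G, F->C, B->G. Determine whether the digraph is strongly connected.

No

There is no directed path from C to F, so the graph is not strongly connected.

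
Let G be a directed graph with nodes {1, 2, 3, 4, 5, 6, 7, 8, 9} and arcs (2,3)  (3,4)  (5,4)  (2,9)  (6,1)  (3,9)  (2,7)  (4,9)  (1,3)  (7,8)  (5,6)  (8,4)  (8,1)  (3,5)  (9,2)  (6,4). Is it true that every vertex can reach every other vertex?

Yes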